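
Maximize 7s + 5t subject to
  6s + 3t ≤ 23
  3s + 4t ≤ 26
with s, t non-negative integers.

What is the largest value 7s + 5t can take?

32

(s,t)=(1,5) is feasible, giving 32.
(s,t)=(0,6) is feasible, giving 30.
(s,t)=(1,4) is feasible, giving 27.
(s,t)=(0,5) is feasible, giving 25.
No feasible integer point exceeds 32.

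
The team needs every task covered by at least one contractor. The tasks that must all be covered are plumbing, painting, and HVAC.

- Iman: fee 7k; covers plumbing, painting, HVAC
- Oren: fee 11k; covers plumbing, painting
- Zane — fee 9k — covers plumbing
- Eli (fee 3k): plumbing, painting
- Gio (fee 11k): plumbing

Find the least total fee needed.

The greedy cost-per-new-task heuristic would pick Eli and Iman for 10, but a cheaper cover exists.
Iman alone covers plumbing, painting, HVAC — every task.
Total fee: 7.
No cover costs less than 7.

7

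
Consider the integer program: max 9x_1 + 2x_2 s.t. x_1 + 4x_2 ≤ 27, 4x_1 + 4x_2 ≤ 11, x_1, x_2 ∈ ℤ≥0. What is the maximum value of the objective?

18

The continuous relaxation peaks at (2.75, 0) with value 24.75; rounding to a feasible lattice point costs some objective.
(x_1,x_2)=(2,0): 1·2+4·0=2≤27, 4·2+4·0=8≤11, objective 18.
(x_1,x_2)=(1,1): 1·1+4·1=5≤27, 4·1+4·1=8≤11, objective 11.
(x_1,x_2)=(1,0): 1·1+4·0=1≤27, 4·1+4·0=4≤11, objective 9.
Maximum is 18 at (x_1,x_2)=(2,0).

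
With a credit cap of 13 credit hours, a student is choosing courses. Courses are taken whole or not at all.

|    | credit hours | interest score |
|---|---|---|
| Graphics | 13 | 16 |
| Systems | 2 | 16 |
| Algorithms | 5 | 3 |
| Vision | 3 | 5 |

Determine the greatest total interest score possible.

Take Systems, Algorithms, and Vision: credit hours 2 + 5 + 3 = 10 ≤ 13, interest score 16 + 3 + 5 = 24.
No other feasible combination does better.

24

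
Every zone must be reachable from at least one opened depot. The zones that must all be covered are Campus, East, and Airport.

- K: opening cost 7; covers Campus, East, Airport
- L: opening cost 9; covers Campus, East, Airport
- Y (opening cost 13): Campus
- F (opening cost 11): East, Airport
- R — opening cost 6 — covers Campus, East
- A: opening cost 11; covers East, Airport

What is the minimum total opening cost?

7

K alone covers Campus, East, Airport — every zone.
Total opening cost: 7.
No cover costs less than 7.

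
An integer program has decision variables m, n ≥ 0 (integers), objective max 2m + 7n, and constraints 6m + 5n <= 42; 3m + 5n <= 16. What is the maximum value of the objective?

The continuous relaxation peaks at (0, 3.2) with value 22.40; rounding to a feasible lattice point costs some objective.
(m,n)=(0,3): 6·0+5·3=15≤42, 3·0+5·3=15≤16, objective 21.
(m,n)=(1,2): 6·1+5·2=16≤42, 3·1+5·2=13≤16, objective 16.
(m,n)=(0,2): 6·0+5·2=10≤42, 3·0+5·2=10≤16, objective 14.
No feasible integer point exceeds 21.

21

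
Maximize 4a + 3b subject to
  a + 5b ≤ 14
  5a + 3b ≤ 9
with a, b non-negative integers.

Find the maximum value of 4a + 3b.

7

The continuous relaxation peaks at (0.136, 2.77) with value 8.86; rounding to a feasible lattice point costs some objective.
(a,b)=(1,1): 1·1+5·1=6≤14, 5·1+3·1=8≤9, objective 7.
(a,b)=(0,2): 1·0+5·2=10≤14, 5·0+3·2=6≤9, objective 6.
No feasible integer point exceeds 7.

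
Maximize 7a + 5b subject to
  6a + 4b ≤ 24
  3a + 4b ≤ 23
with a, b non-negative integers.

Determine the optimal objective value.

(a,b)=(2,3): 6·2+4·3=24≤24, 3·2+4·3=18≤23, objective 29.
(a,b)=(1,4): 6·1+4·4=22≤24, 3·1+4·4=19≤23, objective 27.
(a,b)=(0,5): 6·0+4·5=20≤24, 3·0+4·5=20≤23, objective 25.
The best lattice point is (2,3), giving 29.

29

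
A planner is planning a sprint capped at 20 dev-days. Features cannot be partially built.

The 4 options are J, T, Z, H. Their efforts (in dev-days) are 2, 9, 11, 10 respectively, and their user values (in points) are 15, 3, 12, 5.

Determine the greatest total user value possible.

27

Allowing fractional choices, the relaxed optimum would be about 30.5, but features are indivisible.
J + Z: effort 2 + 11 = 13 ≤ 20, user value 15 + 12 = 27.
J + T: effort 2 + 9 = 11 ≤ 20, user value 15 + 3 = 18.
J + H: effort 2 + 10 = 12 ≤ 20, user value 15 + 5 = 20.
Best is J and Z with total user value 27.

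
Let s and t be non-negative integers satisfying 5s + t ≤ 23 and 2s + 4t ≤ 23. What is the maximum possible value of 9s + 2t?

(s,t)=(4,3) is feasible, giving 42.
(s,t)=(4,2) is feasible, giving 40.
(s,t)=(3,4) is feasible, giving 35.
(s,t)=(3,3) is feasible, giving 33.
Maximum is 42 at (s,t)=(4,3).

42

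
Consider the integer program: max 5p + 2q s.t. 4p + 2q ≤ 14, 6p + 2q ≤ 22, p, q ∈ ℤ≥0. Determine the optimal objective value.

Relaxing integrality, the LP optimum is 17.50 at (p,q) = (3.5, 0), which is not an integer point.
(p,q)=(3,1): 4·3+2·1=14≤14, 6·3+2·1=20≤22, objective 17.
(p,q)=(3,0): 4·3+2·0=12≤14, 6·3+2·0=18≤22, objective 15.
(p,q)=(2,2): 4·2+2·2=12≤14, 6·2+2·2=16≤22, objective 14.
(p,q)=(2,1): 4·2+2·1=10≤14, 6·2+2·1=14≤22, objective 12.
Maximum is 17 at (p,q)=(3,1).

17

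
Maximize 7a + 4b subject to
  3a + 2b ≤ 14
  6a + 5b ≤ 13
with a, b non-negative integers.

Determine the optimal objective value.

Relaxing integrality, the LP optimum is 15.17 at (a,b) = (2.17, 0), which is not an integer point.
(a,b)=(2,0): 3·2+2·0=6≤14, 6·2+5·0=12≤13, objective 14.
(a,b)=(1,1): 3·1+2·1=5≤14, 6·1+5·1=11≤13, objective 11.
(a,b)=(1,0): 3·1+2·0=3≤14, 6·1+5·0=6≤13, objective 7.
The best lattice point is (2,0), giving 14.

14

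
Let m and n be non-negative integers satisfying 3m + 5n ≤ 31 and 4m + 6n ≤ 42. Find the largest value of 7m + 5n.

70

Relaxing integrality, the LP optimum is 72.33 at (m,n) = (10.3, 0), which is not an integer point.
(m,n)=(10,0): 3·10+5·0=30≤31, 4·10+6·0=40≤42, objective 70.
(m,n)=(9,0): 3·9+5·0=27≤31, 4·9+6·0=36≤42, objective 63.
No feasible integer point exceeds 70.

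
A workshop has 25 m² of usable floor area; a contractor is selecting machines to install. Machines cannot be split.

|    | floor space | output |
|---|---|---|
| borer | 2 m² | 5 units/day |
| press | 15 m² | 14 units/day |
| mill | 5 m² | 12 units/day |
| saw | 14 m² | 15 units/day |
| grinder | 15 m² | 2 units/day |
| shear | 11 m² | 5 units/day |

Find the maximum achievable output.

Treat it as a binary knapsack problem.
Allowing fractional choices, the relaxed optimum would be about 35.7, but machines are indivisible.
borer + press + mill: floor space 2 + 15 + 5 = 22 ≤ 25, output 5 + 14 + 12 = 31.
mill + saw: floor space 5 + 14 = 19 ≤ 25, output 12 + 15 = 27.
borer + mill + saw: floor space 2 + 5 + 14 = 21 ≤ 25, output 5 + 12 + 15 = 32.
Best is borer, mill, and saw with total output 32.

32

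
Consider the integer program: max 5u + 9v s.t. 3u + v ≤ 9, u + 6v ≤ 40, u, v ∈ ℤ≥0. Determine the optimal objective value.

59

The continuous relaxation peaks at (0.824, 6.53) with value 62.88; rounding to a feasible lattice point costs some objective.
(u,v)=(1,6): 3·1+1·6=9≤9, 1·1+6·6=37≤40, objective 59.
(u,v)=(0,6): 3·0+1·6=6≤9, 1·0+6·6=36≤40, objective 54.
Maximum is 59 at (u,v)=(1,6).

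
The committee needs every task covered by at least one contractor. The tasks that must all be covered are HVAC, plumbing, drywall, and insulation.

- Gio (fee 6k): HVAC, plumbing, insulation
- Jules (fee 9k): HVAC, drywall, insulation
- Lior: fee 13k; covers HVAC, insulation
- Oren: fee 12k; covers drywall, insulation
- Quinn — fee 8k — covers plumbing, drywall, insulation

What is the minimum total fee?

Choose Gio and Quinn: together they cover HVAC, plumbing, drywall, insulation — every task.
Total fee: 6 + 8 = 14.
No cover costs less than 14.

14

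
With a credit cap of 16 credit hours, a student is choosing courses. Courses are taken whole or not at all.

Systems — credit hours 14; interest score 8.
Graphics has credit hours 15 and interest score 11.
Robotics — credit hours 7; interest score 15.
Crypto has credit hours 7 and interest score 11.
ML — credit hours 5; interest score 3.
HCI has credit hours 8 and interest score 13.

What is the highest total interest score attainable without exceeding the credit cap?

28

Robotics + HCI: credit hours 7 + 8 = 15 ≤ 16, interest score 15 + 13 = 28.
Crypto + HCI: credit hours 7 + 8 = 15 ≤ 16, interest score 11 + 13 = 24.
Robotics + Crypto: credit hours 7 + 7 = 14 ≤ 16, interest score 15 + 11 = 26.
Best is Robotics and HCI with total interest score 28.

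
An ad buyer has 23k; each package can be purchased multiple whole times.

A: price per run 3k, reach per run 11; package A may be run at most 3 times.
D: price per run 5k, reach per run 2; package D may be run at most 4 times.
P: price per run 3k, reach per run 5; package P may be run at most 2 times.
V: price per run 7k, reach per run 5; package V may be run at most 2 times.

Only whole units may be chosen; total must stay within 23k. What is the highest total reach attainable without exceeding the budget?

48

3×A, 1×D, and 2×P: price 20 ≤ 23, reach 3·11 + 1·2 + 2·5 = 45.
3×A, 2×P, and 1×V: price 22 ≤ 23, reach 3·11 + 2·5 + 1·5 = 48.
Best is 48.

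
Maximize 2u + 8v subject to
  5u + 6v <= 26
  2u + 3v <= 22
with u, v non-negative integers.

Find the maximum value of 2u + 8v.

32

Relaxing integrality, the LP optimum is 34.67 at (u,v) = (0, 4.33), which is not an integer point.
(u,v)=(0,4): 5·0+6·4=24≤26, 2·0+3·4=12≤22, objective 32.
(u,v)=(1,3): 5·1+6·3=23≤26, 2·1+3·3=11≤22, objective 26.
(u,v)=(0,3): 5·0+6·3=18≤26, 2·0+3·3=9≤22, objective 24.
The best lattice point is (0,4), giving 32.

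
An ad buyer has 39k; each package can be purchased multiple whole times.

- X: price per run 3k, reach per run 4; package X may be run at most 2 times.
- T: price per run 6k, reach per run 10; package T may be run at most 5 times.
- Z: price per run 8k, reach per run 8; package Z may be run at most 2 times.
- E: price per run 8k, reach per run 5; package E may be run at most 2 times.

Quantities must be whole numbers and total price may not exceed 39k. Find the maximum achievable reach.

This is a bounded integer knapsack.
T has the best ratio (10/6); taking only T gives at most 5×10 = 50 (stopped by the supply cap of 5).
Mixing does better — 5×T and 1×Z: price 38 ≤ 39, reach 5·10 + 1·8 = 58.

58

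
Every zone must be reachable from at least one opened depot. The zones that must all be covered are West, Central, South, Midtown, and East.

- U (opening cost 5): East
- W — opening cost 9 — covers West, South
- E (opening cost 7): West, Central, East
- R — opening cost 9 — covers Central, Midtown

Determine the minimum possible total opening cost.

23

The greedy cost-per-new-zone heuristic would pick E, W, and R for 25, but a cheaper cover exists.
Choose U, W, and R: together they cover West, Central, South, Midtown, East — every zone.
Total opening cost: 5 + 9 + 9 = 23.
No cover costs less than 23.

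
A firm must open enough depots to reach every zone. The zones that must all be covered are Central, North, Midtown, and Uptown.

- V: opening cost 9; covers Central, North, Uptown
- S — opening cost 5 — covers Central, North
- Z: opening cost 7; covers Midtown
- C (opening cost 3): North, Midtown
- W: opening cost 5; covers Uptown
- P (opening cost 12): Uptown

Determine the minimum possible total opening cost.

Choose V and C: together they cover Central, North, Midtown, Uptown — every zone.
Total opening cost: 9 + 3 = 12.
No cover costs less than 12.

12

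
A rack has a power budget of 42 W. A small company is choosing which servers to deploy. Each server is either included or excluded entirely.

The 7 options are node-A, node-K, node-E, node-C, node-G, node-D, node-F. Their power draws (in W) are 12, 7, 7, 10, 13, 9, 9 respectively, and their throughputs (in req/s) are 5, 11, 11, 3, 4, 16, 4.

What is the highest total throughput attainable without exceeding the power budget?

45

Allowing fractional choices, the relaxed optimum would be about 46.2, but servers are indivisible.
node-K + node-E + node-C + node-D + node-F: power draw 7 + 7 + 10 + 9 + 9 = 42 ≤ 42, throughput 11 + 11 + 3 + 16 + 4 = 45.
node-A + node-K + node-E + node-D: power draw 12 + 7 + 7 + 9 = 35 ≤ 42, throughput 5 + 11 + 11 + 16 = 43.
Best is node-K, node-E, node-C, node-D, and node-F with total throughput 45.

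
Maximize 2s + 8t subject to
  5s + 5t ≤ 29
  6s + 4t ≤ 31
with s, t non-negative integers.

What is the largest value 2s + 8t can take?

40

(s,t)=(0,5) is feasible, giving 40.
(s,t)=(1,4) is feasible, giving 34.
No feasible integer point exceeds 40.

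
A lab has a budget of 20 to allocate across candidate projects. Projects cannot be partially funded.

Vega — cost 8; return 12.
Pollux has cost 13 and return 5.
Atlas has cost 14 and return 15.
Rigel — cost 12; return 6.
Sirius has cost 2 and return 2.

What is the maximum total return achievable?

Vega + Rigel: cost 8 + 12 = 20 ≤ 20, return 12 + 6 = 18.
Atlas + Sirius: cost 14 + 2 = 16 ≤ 20, return 15 + 2 = 17.
Best is Vega and Rigel with total return 18.

18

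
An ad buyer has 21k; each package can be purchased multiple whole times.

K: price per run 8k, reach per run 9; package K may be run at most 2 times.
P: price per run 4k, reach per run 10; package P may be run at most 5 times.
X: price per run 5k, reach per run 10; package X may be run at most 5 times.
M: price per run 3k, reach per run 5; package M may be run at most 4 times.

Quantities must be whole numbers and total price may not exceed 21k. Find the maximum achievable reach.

4×P and 1×X: price 21 ≤ 21, reach 4·10 + 1·10 = 50.
5×P: price 20 ≤ 21, reach 5·10 = 50.
Best is 50.

50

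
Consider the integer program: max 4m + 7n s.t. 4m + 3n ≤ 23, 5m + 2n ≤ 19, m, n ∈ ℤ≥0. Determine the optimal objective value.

(m,n)=(0,7): 4·0+3·7=21≤23, 5·0+2·7=14≤19, objective 49.
(m,n)=(1,6): 4·1+3·6=22≤23, 5·1+2·6=17≤19, objective 46.
(m,n)=(0,6): 4·0+3·6=18≤23, 5·0+2·6=12≤19, objective 42.
The best lattice point is (0,7), giving 49.

49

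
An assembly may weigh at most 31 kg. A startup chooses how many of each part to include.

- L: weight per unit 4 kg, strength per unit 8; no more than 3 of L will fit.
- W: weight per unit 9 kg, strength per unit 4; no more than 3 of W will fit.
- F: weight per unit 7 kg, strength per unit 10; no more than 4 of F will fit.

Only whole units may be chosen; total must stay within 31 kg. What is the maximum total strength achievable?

Take 2×L and 3×F: weight 29 ≤ 31, strength 2·8 + 3·10 = 46.
No other integer combination yields more.

46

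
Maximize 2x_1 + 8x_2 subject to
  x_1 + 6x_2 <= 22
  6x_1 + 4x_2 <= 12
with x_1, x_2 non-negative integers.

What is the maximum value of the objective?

24

(x_1,x_2)=(0,3): 1·0+6·3=18≤22, 6·0+4·3=12≤12, objective 24.
(x_1,x_2)=(0,2): 1·0+6·2=12≤22, 6·0+4·2=8≤12, objective 16.
No feasible integer point exceeds 24.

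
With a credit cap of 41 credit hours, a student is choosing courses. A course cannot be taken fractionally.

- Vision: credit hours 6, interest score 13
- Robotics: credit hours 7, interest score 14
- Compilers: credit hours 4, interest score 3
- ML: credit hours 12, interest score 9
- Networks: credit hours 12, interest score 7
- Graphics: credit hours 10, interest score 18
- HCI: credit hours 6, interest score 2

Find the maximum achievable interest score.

Allowing fractional choices, the relaxed optimum would be about 58.2, but courses are indivisible.
Vision + Robotics + ML + Graphics + HCI: credit hours 6 + 7 + 12 + 10 + 6 = 41 ≤ 41, interest score 13 + 14 + 9 + 18 + 2 = 56.
Vision + Robotics + Compilers + Networks + Graphics: credit hours 6 + 7 + 4 + 12 + 10 = 39 ≤ 41, interest score 13 + 14 + 3 + 7 + 18 = 55.
Vision + Robotics + Compilers + ML + Graphics: credit hours 6 + 7 + 4 + 12 + 10 = 39 ≤ 41, interest score 13 + 14 + 3 + 9 + 18 = 57.
Best is Vision, Robotics, Compilers, ML, and Graphics with total interest score 57.

57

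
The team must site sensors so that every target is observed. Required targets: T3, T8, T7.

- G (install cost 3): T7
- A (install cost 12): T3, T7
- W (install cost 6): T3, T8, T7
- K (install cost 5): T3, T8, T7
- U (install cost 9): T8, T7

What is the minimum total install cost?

5

This is a weighted set-cover instance.
K alone covers T3, T8, T7 — every target.
Total install cost: 5.
No cover costs less than 5.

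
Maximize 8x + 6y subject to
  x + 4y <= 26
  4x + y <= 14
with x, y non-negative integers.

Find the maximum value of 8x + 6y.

(x,y)=(2,6): 1·2+4·6=26≤26, 4·2+1·6=14≤14, objective 52.
(x,y)=(2,5): 1·2+4·5=22≤26, 4·2+1·5=13≤14, objective 46.
(x,y)=(1,6): 1·1+4·6=25≤26, 4·1+1·6=10≤14, objective 44.
(x,y)=(1,5): 1·1+4·5=21≤26, 4·1+1·5=9≤14, objective 38.
The best lattice point is (2,6), giving 52.

52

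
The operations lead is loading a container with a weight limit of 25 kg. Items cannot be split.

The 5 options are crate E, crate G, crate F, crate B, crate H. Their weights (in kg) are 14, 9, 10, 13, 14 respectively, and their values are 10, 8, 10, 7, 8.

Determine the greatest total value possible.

This is a 0-1 knapsack instance.
Allowing fractional choices, the relaxed optimum would be about 22.3, but items are indivisible.
crate G + crate F: weight 9 + 10 = 19 ≤ 25, value 8 + 10 = 18.
crate E + crate F: weight 14 + 10 = 24 ≤ 25, value 10 + 10 = 20.
Best is crate E and crate F with total value 20.

20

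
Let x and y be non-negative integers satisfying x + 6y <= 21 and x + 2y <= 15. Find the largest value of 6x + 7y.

90

(x,y)=(15,0): 1·15+6·0=15≤21, 1·15+2·0=15≤15, objective 90.
(x,y)=(14,0): 1·14+6·0=14≤21, 1·14+2·0=14≤15, objective 84.
Maximum is 90 at (x,y)=(15,0).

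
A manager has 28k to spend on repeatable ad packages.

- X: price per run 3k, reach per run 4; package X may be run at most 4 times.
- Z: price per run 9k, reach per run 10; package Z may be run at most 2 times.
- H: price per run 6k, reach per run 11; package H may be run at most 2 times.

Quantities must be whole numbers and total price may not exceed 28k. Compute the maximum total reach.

40

Take 2×X, 1×Z, and 2×H: price 27 ≤ 28, reach 2·4 + 1·10 + 2·11 = 40.
H has the best ratio (11/6) and is taken to its limit of 2; remaining capacity is filled optimally with the others.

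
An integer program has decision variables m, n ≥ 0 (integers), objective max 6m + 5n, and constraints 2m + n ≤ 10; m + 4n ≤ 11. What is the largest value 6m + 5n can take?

30

(m,n)=(5,0): 2·5+1·0=10≤10, 1·5+4·0=5≤11, objective 30.
(m,n)=(4,1): 2·4+1·1=9≤10, 1·4+4·1=8≤11, objective 29.
(m,n)=(3,2): 2·3+1·2=8≤10, 1·3+4·2=11≤11, objective 28.
The best lattice point is (5,0), giving 30.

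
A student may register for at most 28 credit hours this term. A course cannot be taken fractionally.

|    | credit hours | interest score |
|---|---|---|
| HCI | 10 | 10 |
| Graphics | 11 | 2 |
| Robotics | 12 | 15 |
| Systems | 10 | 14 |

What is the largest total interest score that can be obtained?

29

Robotics + Systems: credit hours 12 + 10 = 22 ≤ 28, interest score 15 + 14 = 29.
HCI + Robotics: credit hours 10 + 12 = 22 ≤ 28, interest score 10 + 15 = 25.
HCI + Systems: credit hours 10 + 10 = 20 ≤ 28, interest score 10 + 14 = 24.
Best is Robotics and Systems with total interest score 29.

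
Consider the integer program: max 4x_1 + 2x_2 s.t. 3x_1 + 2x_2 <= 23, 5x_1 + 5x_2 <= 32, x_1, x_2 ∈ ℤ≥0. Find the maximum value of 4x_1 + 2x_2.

(x_1,x_2)=(6,0): 3·6+2·0=18≤23, 5·6+5·0=30≤32, objective 24.
(x_1,x_2)=(5,1): 3·5+2·1=17≤23, 5·5+5·1=30≤32, objective 22.
(x_1,x_2)=(5,0): 3·5+2·0=15≤23, 5·5+5·0=25≤32, objective 20.
The best lattice point is (6,0), giving 24.

24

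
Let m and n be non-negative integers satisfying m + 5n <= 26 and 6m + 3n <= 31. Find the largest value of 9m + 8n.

(m,n)=(3,4) is feasible, giving 59.
(m,n)=(3,3) is feasible, giving 51.
(m,n)=(2,4) is feasible, giving 50.
Maximum is 59 at (m,n)=(3,4).

59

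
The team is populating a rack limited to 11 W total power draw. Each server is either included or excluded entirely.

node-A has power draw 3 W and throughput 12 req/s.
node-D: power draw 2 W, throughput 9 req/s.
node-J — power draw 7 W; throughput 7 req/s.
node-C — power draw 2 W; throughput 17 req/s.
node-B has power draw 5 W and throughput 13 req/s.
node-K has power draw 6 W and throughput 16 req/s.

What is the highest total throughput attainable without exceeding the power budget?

Allowing fractional choices, the relaxed optimum would be about 48.7, but servers are indivisible.
node-A + node-C + node-B: power draw 3 + 2 + 5 = 10 ≤ 11, throughput 12 + 17 + 13 = 42.
node-A + node-C + node-K: power draw 3 + 2 + 6 = 11 ≤ 11, throughput 12 + 17 + 16 = 45.
Best is node-A, node-C, and node-K with total throughput 45.

45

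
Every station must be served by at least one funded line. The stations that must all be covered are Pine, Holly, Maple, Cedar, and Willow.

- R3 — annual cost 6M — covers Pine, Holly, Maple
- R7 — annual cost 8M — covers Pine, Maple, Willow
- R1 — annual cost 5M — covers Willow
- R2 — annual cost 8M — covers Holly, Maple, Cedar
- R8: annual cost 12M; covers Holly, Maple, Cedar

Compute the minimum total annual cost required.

The greedy cost-per-new-station heuristic would pick R3, R1, and R2 for 19, but a cheaper cover exists.
Choose R7 and R2: together they cover Pine, Holly, Maple, Cedar, Willow — every station.
Total annual cost: 8 + 8 = 16.
No cover costs less than 16.

16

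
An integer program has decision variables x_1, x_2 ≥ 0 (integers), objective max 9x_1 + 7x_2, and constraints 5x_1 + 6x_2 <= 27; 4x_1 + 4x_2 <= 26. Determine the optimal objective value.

45

The continuous relaxation peaks at (5.4, 0) with value 48.60; rounding to a feasible lattice point costs some objective.
(x_1,x_2)=(5,0) is feasible, giving 45.
(x_1,x_2)=(4,1) is feasible, giving 43.
(x_1,x_2)=(4,0) is feasible, giving 36.
Maximum is 45 at (x_1,x_2)=(5,0).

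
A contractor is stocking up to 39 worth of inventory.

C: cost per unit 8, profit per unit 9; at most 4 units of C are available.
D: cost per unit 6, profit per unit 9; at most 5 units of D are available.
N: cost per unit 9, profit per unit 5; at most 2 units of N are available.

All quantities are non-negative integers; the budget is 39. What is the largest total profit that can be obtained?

D has the best ratio (9/6); taking only D gives at most 5×9 = 45 (stopped by the supply cap of 5).
Mixing does better — 1×C and 5×D: cost 38 ≤ 39, profit 1·9 + 5·9 = 54.

54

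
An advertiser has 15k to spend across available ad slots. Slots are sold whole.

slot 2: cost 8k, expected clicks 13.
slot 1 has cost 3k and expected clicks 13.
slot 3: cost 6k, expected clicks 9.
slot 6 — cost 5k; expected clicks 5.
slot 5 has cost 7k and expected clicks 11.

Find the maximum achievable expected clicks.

Treat it as a binary knapsack problem.
Take slot 1, slot 6, and slot 5: cost 3 + 5 + 7 = 15 ≤ 15, expected clicks 13 + 5 + 11 = 29.
No other feasible combination does better.

29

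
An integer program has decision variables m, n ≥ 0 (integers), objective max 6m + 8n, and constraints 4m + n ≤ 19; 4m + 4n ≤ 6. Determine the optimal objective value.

The continuous relaxation peaks at (0, 1.5) with value 12.00; rounding to a feasible lattice point costs some objective.
(m,n)=(0,1) is feasible, giving 8.
(m,n)=(1,0) is feasible, giving 6.
(m,n)=(0,0) is feasible, giving 0.
Maximum is 8 at (m,n)=(0,1).

8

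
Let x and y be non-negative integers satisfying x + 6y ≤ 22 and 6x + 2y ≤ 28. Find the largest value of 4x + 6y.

30

(x,y)=(3,3): 1·3+6·3=21≤22, 6·3+2·3=24≤28, objective 30.
(x,y)=(4,2): 1·4+6·2=16≤22, 6·4+2·2=28≤28, objective 28.
(x,y)=(2,3): 1·2+6·3=20≤22, 6·2+2·3=18≤28, objective 26.
(x,y)=(3,2): 1·3+6·2=15≤22, 6·3+2·2=22≤28, objective 24.
Maximum is 30 at (x,y)=(3,3).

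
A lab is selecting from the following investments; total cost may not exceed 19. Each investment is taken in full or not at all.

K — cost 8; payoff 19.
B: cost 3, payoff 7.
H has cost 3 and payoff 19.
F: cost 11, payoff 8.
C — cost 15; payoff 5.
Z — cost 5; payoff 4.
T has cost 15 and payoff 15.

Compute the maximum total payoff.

49

This is a 0-1 knapsack instance.
Allowing fractional choices, the relaxed optimum would be about 50.0, but investments are indivisible.
K + B + H: cost 8 + 3 + 3 = 14 ≤ 19, payoff 19 + 7 + 19 = 45.
K + B + H + Z: cost 8 + 3 + 3 + 5 = 19 ≤ 19, payoff 19 + 7 + 19 + 4 = 49.
K + H + Z: cost 8 + 3 + 5 = 16 ≤ 19, payoff 19 + 19 + 4 = 42.
Best is K, B, H, and Z with total payoff 49.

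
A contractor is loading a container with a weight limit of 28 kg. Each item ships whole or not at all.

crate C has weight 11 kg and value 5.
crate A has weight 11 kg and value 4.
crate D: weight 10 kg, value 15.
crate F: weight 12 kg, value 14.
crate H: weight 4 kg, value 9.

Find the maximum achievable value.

Allowing fractional choices, the relaxed optimum would be about 38.9, but items are indivisible.
crate D + crate F + crate H: weight 10 + 12 + 4 = 26 ≤ 28, value 15 + 14 + 9 = 38.
crate D + crate F: weight 10 + 12 = 22 ≤ 28, value 15 + 14 = 29.
Best is crate D, crate F, and crate H with total value 38.

38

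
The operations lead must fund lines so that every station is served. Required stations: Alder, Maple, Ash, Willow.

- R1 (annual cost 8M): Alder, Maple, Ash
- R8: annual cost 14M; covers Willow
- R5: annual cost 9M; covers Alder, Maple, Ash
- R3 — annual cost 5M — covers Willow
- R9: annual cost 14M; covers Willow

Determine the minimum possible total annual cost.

Choose R1 and R3: together they cover Alder, Maple, Ash, Willow — every station.
Total annual cost: 8 + 5 = 13.
No cover costs less than 13.

13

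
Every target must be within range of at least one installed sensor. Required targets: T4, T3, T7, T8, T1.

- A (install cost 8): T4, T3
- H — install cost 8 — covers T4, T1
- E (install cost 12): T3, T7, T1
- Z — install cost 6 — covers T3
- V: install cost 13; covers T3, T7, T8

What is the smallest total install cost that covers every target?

The greedy cost-per-new-target heuristic would pick A, E, and V for 33, but a cheaper cover exists.
Choose H and V: together they cover T4, T3, T7, T8, T1 — every target.
Total install cost: 8 + 13 = 21.
No cover costs less than 21.

21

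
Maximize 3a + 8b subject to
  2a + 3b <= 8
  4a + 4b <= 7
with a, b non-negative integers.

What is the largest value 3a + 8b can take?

8

(a,b)=(0,1): 2·0+3·1=3≤8, 4·0+4·1=4≤7, objective 8.
(a,b)=(1,0): 2·1+3·0=2≤8, 4·1+4·0=4≤7, objective 3.
Maximum is 8 at (a,b)=(0,1).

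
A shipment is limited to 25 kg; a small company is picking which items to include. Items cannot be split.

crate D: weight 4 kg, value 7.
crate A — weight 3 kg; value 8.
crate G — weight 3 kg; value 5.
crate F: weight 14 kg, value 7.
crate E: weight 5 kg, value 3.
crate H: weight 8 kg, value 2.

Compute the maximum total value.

crate D + crate A + crate G + crate E + crate H: weight 4 + 3 + 3 + 5 + 8 = 23 ≤ 25, value 7 + 8 + 5 + 3 + 2 = 25.
crate D + crate A + crate G + crate F: weight 4 + 3 + 3 + 14 = 24 ≤ 25, value 7 + 8 + 5 + 7 = 27.
Best is crate D, crate A, crate G, and crate F with total value 27.

27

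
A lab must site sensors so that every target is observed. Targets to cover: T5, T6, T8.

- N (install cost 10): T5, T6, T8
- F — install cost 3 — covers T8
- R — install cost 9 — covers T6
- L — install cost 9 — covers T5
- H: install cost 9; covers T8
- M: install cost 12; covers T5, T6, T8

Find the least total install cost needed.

10

The greedy cost-per-new-target heuristic would pick F and N for 13, but a cheaper cover exists.
N alone covers T5, T6, T8 — every target.
Total install cost: 10.
No cover costs less than 10.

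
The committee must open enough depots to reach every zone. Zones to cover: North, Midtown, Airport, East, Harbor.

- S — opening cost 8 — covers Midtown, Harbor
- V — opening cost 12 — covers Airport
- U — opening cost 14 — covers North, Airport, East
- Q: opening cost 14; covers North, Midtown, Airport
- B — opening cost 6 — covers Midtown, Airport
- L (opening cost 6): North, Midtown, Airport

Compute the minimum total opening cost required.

22

The greedy cost-per-new-zone heuristic would pick L, S, and U for 28, but a cheaper cover exists.
Choose S and U: together they cover North, Midtown, Airport, East, Harbor — every zone.
Total opening cost: 8 + 14 = 22.
No cover costs less than 22.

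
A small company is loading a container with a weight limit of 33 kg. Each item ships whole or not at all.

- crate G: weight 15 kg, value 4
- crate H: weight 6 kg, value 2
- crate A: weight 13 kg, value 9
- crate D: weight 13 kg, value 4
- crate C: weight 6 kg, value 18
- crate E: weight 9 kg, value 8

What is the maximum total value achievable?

Allowing fractional choices, the relaxed optimum would be about 36.7, but items are indivisible.
crate A + crate D + crate C: weight 13 + 13 + 6 = 32 ≤ 33, value 9 + 4 + 18 = 31.
crate D + crate C + crate E: weight 13 + 6 + 9 = 28 ≤ 33, value 4 + 18 + 8 = 30.
crate A + crate C + crate E: weight 13 + 6 + 9 = 28 ≤ 33, value 9 + 18 + 8 = 35.
Best is crate A, crate C, and crate E with total value 35.

35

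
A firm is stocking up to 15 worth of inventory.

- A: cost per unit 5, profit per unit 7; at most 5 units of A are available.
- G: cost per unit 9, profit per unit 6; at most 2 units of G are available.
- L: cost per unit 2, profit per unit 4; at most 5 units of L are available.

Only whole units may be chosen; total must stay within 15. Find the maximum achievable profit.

L has the best ratio (4/2); taking only L gives at most 5×4 = 20 (stopped by the supply cap of 5).
Mixing does better — 1×A and 5×L: cost 15 ≤ 15, profit 1·7 + 5·4 = 27.

27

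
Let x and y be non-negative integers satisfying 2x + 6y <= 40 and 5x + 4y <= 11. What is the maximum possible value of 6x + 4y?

12

(x,y)=(2,0): 2·2+6·0=4≤40, 5·2+4·0=10≤11, objective 12.
(x,y)=(1,1): 2·1+6·1=8≤40, 5·1+4·1=9≤11, objective 10.
The best lattice point is (2,0), giving 12.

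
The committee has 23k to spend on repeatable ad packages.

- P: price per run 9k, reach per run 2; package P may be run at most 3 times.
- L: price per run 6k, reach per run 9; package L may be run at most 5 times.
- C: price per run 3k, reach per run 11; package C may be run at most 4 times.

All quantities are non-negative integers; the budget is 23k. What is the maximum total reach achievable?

53

This is a bounded integer knapsack.
1×L and 4×C: price 18 ≤ 23, reach 1·9 + 4·11 = 53.
2×L and 3×C: price 21 ≤ 23, reach 2·9 + 3·11 = 51.
Best is 53.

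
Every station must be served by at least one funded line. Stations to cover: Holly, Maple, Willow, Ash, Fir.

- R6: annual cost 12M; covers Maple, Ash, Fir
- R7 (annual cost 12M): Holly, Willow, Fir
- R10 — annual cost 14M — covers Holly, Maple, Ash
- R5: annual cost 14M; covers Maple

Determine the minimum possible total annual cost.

This is a weighted set-cover instance.
Choose R6 and R7: together they cover Holly, Maple, Willow, Ash, Fir — every station.
Total annual cost: 12 + 12 = 24.

24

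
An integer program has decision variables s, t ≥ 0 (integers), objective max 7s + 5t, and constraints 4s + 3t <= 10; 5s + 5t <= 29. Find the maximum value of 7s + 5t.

The continuous relaxation peaks at (2.5, 0) with value 17.50; rounding to a feasible lattice point costs some objective.
(s,t)=(1,2): 4·1+3·2=10≤10, 5·1+5·2=15≤29, objective 17.
(s,t)=(0,3): 4·0+3·3=9≤10, 5·0+5·3=15≤29, objective 15.
The best lattice point is (1,2), giving 17.

17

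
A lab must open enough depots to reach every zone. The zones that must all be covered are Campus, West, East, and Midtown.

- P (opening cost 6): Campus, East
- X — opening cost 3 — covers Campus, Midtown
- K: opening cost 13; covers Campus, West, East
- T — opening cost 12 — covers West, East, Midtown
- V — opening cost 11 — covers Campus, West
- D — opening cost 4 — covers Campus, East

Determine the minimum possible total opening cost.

15

This is a weighted set-cover instance.
The greedy cost-per-new-zone heuristic would pick X, D, and V for 18, but a cheaper cover exists.
Choose X and T: together they cover Campus, West, East, Midtown — every zone.
Total opening cost: 3 + 12 = 15.
No cover costs less than 15.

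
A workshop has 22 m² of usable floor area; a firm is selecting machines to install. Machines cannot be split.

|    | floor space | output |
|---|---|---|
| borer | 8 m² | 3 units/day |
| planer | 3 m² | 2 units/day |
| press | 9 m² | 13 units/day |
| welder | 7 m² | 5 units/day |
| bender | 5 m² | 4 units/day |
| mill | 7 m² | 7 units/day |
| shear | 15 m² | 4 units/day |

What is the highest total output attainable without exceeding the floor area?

24

This is a 0-1 knapsack instance.
planer + press + mill: floor space 3 + 9 + 7 = 19 ≤ 22, output 2 + 13 + 7 = 22.
press + bender + mill: floor space 9 + 5 + 7 = 21 ≤ 22, output 13 + 4 + 7 = 24.
press + welder + bender: floor space 9 + 7 + 5 = 21 ≤ 22, output 13 + 5 + 4 = 22.
Best is press, bender, and mill with total output 24.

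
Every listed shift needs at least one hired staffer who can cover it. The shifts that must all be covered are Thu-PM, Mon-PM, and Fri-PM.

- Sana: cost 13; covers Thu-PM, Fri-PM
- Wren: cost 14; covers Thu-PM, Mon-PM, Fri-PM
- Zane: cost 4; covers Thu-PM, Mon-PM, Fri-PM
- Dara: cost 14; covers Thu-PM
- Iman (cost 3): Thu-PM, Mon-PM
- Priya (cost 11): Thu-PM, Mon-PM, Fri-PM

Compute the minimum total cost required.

This is a weighted set-cover instance.
Zane alone covers Thu-PM, Mon-PM, Fri-PM — every shift.
Total cost: 4.

4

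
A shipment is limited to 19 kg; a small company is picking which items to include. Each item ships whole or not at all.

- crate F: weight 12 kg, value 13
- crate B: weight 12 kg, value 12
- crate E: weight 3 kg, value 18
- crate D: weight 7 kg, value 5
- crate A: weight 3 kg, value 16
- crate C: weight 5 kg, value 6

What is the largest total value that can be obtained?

Allowing fractional choices, the relaxed optimum would be about 48.7, but items are indivisible.
crate B + crate E + crate A: weight 12 + 3 + 3 = 18 ≤ 19, value 12 + 18 + 16 = 46.
crate E + crate D + crate A + crate C: weight 3 + 7 + 3 + 5 = 18 ≤ 19, value 18 + 5 + 16 + 6 = 45.
crate F + crate E + crate A: weight 12 + 3 + 3 = 18 ≤ 19, value 13 + 18 + 16 = 47.
Best is crate F, crate E, and crate A with total value 47.

47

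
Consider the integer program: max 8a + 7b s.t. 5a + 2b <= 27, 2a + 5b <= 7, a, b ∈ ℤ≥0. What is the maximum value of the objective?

The continuous relaxation peaks at (3.5, 0) with value 28.00; rounding to a feasible lattice point costs some objective.
(a,b)=(3,0): 5·3+2·0=15≤27, 2·3+5·0=6≤7, objective 24.
(a,b)=(2,0): 5·2+2·0=10≤27, 2·2+5·0=4≤7, objective 16.
No feasible integer point exceeds 24.

24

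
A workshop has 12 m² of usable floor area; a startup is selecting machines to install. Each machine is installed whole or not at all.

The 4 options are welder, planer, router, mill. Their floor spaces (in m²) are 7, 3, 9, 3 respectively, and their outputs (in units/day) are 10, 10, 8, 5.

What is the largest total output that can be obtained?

Take welder and planer: floor space 7 + 3 = 10 ≤ 12, output 10 + 10 = 20.
No other feasible combination does better.

20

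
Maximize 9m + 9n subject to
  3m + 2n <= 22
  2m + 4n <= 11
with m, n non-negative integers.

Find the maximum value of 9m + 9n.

Relaxing integrality, the LP optimum is 49.50 at (m,n) = (5.5, 0), which is not an integer point.
(m,n)=(5,0): 3·5+2·0=15≤22, 2·5+4·0=10≤11, objective 45.
(m,n)=(4,0): 3·4+2·0=12≤22, 2·4+4·0=8≤11, objective 36.
Maximum is 45 at (m,n)=(5,0).

45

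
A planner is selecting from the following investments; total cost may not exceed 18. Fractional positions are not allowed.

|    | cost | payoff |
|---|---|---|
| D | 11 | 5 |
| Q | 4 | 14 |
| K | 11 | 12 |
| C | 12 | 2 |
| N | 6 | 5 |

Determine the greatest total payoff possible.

This is a 0-1 knapsack instance.
Take Q and K: cost 4 + 11 = 15 ≤ 18, payoff 14 + 12 = 26.
No other feasible combination does better.

26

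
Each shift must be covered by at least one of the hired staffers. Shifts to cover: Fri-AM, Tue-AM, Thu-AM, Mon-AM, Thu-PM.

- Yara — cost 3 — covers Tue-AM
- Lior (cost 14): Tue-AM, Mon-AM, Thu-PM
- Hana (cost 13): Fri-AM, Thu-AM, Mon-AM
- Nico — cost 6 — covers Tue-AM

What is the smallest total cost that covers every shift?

The greedy cost-per-new-shift heuristic would pick Yara, Hana, and Lior for 30, but a cheaper cover exists.
Choose Lior and Hana: together they cover Fri-AM, Tue-AM, Thu-AM, Mon-AM, Thu-PM — every shift.
Total cost: 14 + 13 = 27.
No cover costs less than 27.

27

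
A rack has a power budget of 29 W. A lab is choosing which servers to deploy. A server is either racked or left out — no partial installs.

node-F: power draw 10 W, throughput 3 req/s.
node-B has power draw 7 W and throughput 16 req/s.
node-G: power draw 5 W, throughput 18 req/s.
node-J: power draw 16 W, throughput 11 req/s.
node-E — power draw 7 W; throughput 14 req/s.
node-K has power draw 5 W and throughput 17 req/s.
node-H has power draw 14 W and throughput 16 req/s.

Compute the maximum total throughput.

65

Allowing fractional choices, the relaxed optimum would be about 70.7, but servers are indivisible.
node-F + node-B + node-G + node-K: power draw 10 + 7 + 5 + 5 = 27 ≤ 29, throughput 3 + 16 + 18 + 17 = 54.
node-B + node-G + node-E + node-K: power draw 7 + 5 + 7 + 5 = 24 ≤ 29, throughput 16 + 18 + 14 + 17 = 65.
node-F + node-G + node-E + node-K: power draw 10 + 5 + 7 + 5 = 27 ≤ 29, throughput 3 + 18 + 14 + 17 = 52.
Best is node-B, node-G, node-E, and node-K with total throughput 65.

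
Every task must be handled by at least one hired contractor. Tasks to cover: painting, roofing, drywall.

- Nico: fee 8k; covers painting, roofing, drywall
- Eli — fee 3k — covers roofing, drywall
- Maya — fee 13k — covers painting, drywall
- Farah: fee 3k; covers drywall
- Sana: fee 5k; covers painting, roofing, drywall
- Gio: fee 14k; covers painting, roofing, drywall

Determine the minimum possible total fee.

Sana alone covers painting, roofing, drywall — every task.
Total fee: 5.

5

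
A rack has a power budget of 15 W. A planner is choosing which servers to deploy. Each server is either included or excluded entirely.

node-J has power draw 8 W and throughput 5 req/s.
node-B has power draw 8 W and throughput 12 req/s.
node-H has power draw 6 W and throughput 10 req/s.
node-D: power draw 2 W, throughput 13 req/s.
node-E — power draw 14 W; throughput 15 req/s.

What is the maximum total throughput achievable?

Allowing fractional choices, the relaxed optimum would be about 33.5, but servers are indivisible.
node-B + node-H: power draw 8 + 6 = 14 ≤ 15, throughput 12 + 10 = 22.
node-B + node-D: power draw 8 + 2 = 10 ≤ 15, throughput 12 + 13 = 25.
node-H + node-D: power draw 6 + 2 = 8 ≤ 15, throughput 10 + 13 = 23.
Best is node-B and node-D with total throughput 25.

25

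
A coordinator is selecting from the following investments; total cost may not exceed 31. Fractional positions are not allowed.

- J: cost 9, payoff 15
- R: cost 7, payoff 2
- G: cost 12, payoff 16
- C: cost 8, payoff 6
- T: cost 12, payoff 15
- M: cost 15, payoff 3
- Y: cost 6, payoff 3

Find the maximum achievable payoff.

37

This is an integer program with binary decision variables.
Allowing fractional choices, the relaxed optimum would be about 43.5, but investments are indivisible.
J + C + T: cost 9 + 8 + 12 = 29 ≤ 31, payoff 15 + 6 + 15 = 36.
J + G + Y: cost 9 + 12 + 6 = 27 ≤ 31, payoff 15 + 16 + 3 = 34.
J + G + C: cost 9 + 12 + 8 = 29 ≤ 31, payoff 15 + 16 + 6 = 37.
Best is J, G, and C with total payoff 37.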